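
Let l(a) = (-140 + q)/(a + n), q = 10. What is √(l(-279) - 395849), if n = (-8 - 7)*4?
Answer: I*√45491318859/339 ≈ 629.17*I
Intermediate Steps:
n = -60 (n = -15*4 = -60)
l(a) = -130/(-60 + a) (l(a) = (-140 + 10)/(a - 60) = -130/(-60 + a))
√(l(-279) - 395849) = √(-130/(-60 - 279) - 395849) = √(-130/(-339) - 395849) = √(-130*(-1/339) - 395849) = √(130/339 - 395849) = √(-134192681/339) = I*√45491318859/339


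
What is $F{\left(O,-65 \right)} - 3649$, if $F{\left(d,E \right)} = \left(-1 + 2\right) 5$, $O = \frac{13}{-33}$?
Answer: $-3644$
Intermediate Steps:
$O = - \frac{13}{33}$ ($O = 13 \left(- \frac{1}{33}\right) = - \frac{13}{33} \approx -0.39394$)
$F{\left(d,E \right)} = 5$ ($F{\left(d,E \right)} = 1 \cdot 5 = 5$)
$F{\left(O,-65 \right)} - 3649 = 5 - 3649 = -3644$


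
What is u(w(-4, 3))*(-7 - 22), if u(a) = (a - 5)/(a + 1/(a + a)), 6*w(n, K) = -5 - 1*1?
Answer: -116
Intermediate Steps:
w(n, K) = -1 (w(n, K) = (-5 - 1*1)/6 = (-5 - 1)/6 = (⅙)*(-6) = -1)
u(a) = (-5 + a)/(a + 1/(2*a))
u(w(-4, 3))*(-7 - 22) = (2*(-1)*(-5 - 1)/(1 + 2*(-1)²))*(-7 - 22) = (2*(-1)*(-6)/(1 + 2*1))*(-29) = (2*(-1)*(-6)/(1 + 2))*(-29) = (2*(-1)*(-6)/3)*(-29) = (2*(-1)*(⅓)*(-6))*(-29) = 4*(-29) = -116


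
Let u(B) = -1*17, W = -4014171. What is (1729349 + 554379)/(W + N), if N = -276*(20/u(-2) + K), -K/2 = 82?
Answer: -38823376/67465899 ≈ -0.57545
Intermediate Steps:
K = -164 (K = -2*82 = -164)
u(B) = -17
N = 775008/17 (N = -276*(20/(-17) - 164) = -276*(20*(-1/17) - 164) = -276*(-20/17 - 164) = -276*(-2808/17) = 775008/17 ≈ 45589.)
(1729349 + 554379)/(W + N) = (1729349 + 554379)/(-4014171 + 775008/17) = 2283728/(-67465899/17) = 2283728*(-17/67465899) = -38823376/67465899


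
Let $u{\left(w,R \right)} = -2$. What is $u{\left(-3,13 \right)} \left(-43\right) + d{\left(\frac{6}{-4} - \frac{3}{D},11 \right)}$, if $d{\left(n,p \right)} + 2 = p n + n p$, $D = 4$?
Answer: $\frac{69}{2} \approx 34.5$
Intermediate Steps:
$d{\left(n,p \right)} = -2 + 2 n p$ ($d{\left(n,p \right)} = -2 + \left(p n + n p\right) = -2 + \left(n p + n p\right) = -2 + 2 n p$)
$u{\left(-3,13 \right)} \left(-43\right) + d{\left(\frac{6}{-4} - \frac{3}{D},11 \right)} = \left(-2\right) \left(-43\right) + \left(-2 + 2 \left(\frac{6}{-4} - \frac{3}{4}\right) 11\right) = 86 + \left(-2 + 2 \left(6 \left(- \frac{1}{4}\right) - \frac{3}{4}\right) 11\right) = 86 + \left(-2 + 2 \left(- \frac{3}{2} - \frac{3}{4}\right) 11\right) = 86 + \left(-2 + 2 \left(- \frac{9}{4}\right) 11\right) = 86 - \frac{103}{2} = \frac{69}{2}$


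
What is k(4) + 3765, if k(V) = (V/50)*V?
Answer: 94133/25 ≈ 3765.3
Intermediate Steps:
k(V) = V**2/50 (k(V) = (V*(1/50))*V = (V/50)*V = V**2/50)
k(4) + 3765 = (1/50)*4**2 + 3765 = (1/50)*16 + 3765 = 8/25 + 3765 = 94133/25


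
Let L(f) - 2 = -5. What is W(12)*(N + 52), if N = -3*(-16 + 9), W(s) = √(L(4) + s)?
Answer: 219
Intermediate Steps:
L(f) = -3 (L(f) = 2 - 5 = -3)
W(s) = √(-3 + s)
N = 21 (N = -3*(-7) = 21)
W(12)*(N + 52) = √(-3 + 12)*(21 + 52) = √9*73 = 3*73 = 219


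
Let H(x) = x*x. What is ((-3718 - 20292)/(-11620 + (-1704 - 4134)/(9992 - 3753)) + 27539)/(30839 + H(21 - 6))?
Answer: 71314657539/80436919684 ≈ 0.88659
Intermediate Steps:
H(x) = x²
((-3718 - 20292)/(-11620 + (-1704 - 4134)/(9992 - 3753)) + 27539)/(30839 + H(21 - 6)) = ((-3718 - 20292)/(-11620 + (-1704 - 4134)/(9992 - 3753)) + 27539)/(30839 + (21 - 6)²) = (-24010/(-11620 - 5838/6239) + 27539)/(30839 + 15²) = (-24010/(-11620 - 5838*1/6239) + 27539)/(30839 + 225) = (-24010/(-11620 - 5838/6239) + 27539)/31064 = (-24010/(-72503018/6239) + 27539)*(1/31064) = (-24010*(-6239/72503018) + 27539)*(1/31064) = (10699885/5178787 + 27539)*(1/31064) = (142629315078/5178787)*(1/31064) = 71314657539/80436919684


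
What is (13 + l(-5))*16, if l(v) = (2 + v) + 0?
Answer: 160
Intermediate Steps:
l(v) = 2 + v
(13 + l(-5))*16 = (13 + (2 - 5))*16 = (13 - 3)*16 = 10*16 = 160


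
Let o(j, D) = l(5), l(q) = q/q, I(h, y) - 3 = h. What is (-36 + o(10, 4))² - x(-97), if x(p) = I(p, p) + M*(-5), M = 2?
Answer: 1329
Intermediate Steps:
I(h, y) = 3 + h
l(q) = 1
o(j, D) = 1
x(p) = -7 + p (x(p) = (3 + p) + 2*(-5) = (3 + p) - 10 = -7 + p)
(-36 + o(10, 4))² - x(-97) = (-36 + 1)² - (-7 - 97) = (-35)² - 1*(-104) = 1225 + 104 = 1329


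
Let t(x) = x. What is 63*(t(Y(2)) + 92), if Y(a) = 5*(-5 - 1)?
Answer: 3906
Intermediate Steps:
Y(a) = -30 (Y(a) = 5*(-6) = -30)
63*(t(Y(2)) + 92) = 63*(-30 + 92) = 63*62 = 3906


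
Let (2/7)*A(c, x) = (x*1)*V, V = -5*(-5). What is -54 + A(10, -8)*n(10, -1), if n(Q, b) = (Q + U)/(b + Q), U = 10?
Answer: -14486/9 ≈ -1609.6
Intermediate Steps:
V = 25
n(Q, b) = (10 + Q)/(Q + b) (n(Q, b) = (Q + 10)/(b + Q) = (10 + Q)/(Q + b))
A(c, x) = 175*x/2 (A(c, x) = 7*((x*1)*25)/2 = 7*(x*25)/2 = 7*(25*x)/2 = 175*x/2)
-54 + A(10, -8)*n(10, -1) = -54 + ((175/2)*(-8))*((10 + 10)/(10 - 1)) = -54 - 700*20/9 = -54 - 14000/9 = -14486/9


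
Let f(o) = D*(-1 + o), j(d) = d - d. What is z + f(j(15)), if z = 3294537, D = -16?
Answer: 3294553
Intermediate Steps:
j(d) = 0
f(o) = 16 - 16*o (f(o) = -16*(-1 + o) = 16 - 16*o)
z + f(j(15)) = 3294537 + (16 - 16*0) = 3294537 + (16 + 0) = 3294537 + 16 = 3294553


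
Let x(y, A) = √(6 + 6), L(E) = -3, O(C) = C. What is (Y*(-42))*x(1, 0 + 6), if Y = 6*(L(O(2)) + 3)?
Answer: 0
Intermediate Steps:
Y = 0 (Y = 6*(-3 + 3) = 6*0 = 0)
x(y, A) = 2*√3 (x(y, A) = √12 = 2*√3)
(Y*(-42))*x(1, 0 + 6) = (0*(-42))*(2*√3) = 0*(2*√3) = 0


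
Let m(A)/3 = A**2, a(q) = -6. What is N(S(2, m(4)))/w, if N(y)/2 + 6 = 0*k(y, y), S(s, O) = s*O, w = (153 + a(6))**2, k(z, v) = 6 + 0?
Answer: -4/7203 ≈ -0.00055532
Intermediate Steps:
k(z, v) = 6
m(A) = 3*A**2
w = 21609 (w = (153 - 6)**2 = 147**2 = 21609)
S(s, O) = O*s
N(y) = -12 (N(y) = -12 + 2*(0*6) = -12 + 2*0 = -12 + 0 = -12)
N(S(2, m(4)))/w = -12/21609 = -12*1/21609 = -4/7203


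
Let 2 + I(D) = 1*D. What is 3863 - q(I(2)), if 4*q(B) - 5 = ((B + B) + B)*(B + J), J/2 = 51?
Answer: 15447/4 ≈ 3861.8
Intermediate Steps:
J = 102 (J = 2*51 = 102)
I(D) = -2 + D (I(D) = -2 + 1*D = -2 + D)
q(B) = 5/4 + 3*B*(102 + B)/4 (q(B) = 5/4 + (((B + B) + B)*(B + 102))/4 = 5/4 + ((2*B + B)*(102 + B))/4 = 5/4 + ((3*B)*(102 + B))/4 = 5/4 + (3*B*(102 + B))/4 = 5/4 + 3*B*(102 + B)/4)
3863 - q(I(2)) = 3863 - (5/4 + 3*(-2 + 2)**2/4 + 153*(-2 + 2)/2) = 3863 - (5/4 + (3/4)*0**2 + (153/2)*0) = 3863 - (5/4 + (3/4)*0 + 0) = 3863 - (5/4 + 0 + 0) = 3863 - 1*5/4 = 3863 - 5/4 = 15447/4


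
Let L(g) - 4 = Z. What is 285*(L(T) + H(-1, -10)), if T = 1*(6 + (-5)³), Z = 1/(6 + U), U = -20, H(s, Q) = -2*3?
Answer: -8265/14 ≈ -590.36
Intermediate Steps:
H(s, Q) = -6
Z = -1/14 (Z = 1/(6 - 20) = 1/(-14) = -1/14 ≈ -0.071429)
T = -119 (T = 1*(6 - 125) = 1*(-119) = -119)
L(g) = 55/14 (L(g) = 4 - 1/14 = 55/14)
285*(L(T) + H(-1, -10)) = 285*(55/14 - 6) = 285*(-29/14) = -8265/14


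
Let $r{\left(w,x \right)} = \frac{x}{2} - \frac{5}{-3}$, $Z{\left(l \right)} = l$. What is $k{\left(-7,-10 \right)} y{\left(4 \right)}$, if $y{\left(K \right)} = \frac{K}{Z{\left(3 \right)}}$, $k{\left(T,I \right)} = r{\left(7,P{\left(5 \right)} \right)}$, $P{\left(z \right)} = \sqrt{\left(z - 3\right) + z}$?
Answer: $\frac{20}{9} + \frac{2 \sqrt{7}}{3} \approx 3.9861$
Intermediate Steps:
$P{\left(z \right)} = \sqrt{-3 + 2 z}$ ($P{\left(z \right)} = \sqrt{\left(z - 3\right) + z} = \sqrt{\left(-3 + z\right) + z} = \sqrt{-3 + 2 z}$)
$r{\left(w,x \right)} = \frac{5}{3} + \frac{x}{2}$ ($r{\left(w,x \right)} = x \frac{1}{2} - - \frac{5}{3} = \frac{x}{2} + \frac{5}{3} = \frac{5}{3} + \frac{x}{2}$)
$k{\left(T,I \right)} = \frac{5}{3} + \frac{\sqrt{7}}{2}$ ($k{\left(T,I \right)} = \frac{5}{3} + \frac{\sqrt{-3 + 2 \cdot 5}}{2} = \frac{5}{3} + \frac{\sqrt{-3 + 10}}{2} = \frac{5}{3} + \frac{\sqrt{7}}{2}$)
$y{\left(K \right)} = \frac{K}{3}$
$k{\left(-7,-10 \right)} y{\left(4 \right)} = \left(\frac{5}{3} + \frac{\sqrt{7}}{2}\right) \frac{1}{3} \cdot 4 = \left(\frac{5}{3} + \frac{\sqrt{7}}{2}\right) \frac{4}{3} = \frac{20}{9} + \frac{2 \sqrt{7}}{3}$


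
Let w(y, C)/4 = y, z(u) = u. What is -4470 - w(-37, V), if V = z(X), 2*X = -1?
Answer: -4322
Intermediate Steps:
X = -1/2 (X = (1/2)*(-1) = -1/2 ≈ -0.50000)
V = -1/2 ≈ -0.50000
w(y, C) = 4*y
-4470 - w(-37, V) = -4470 - 4*(-37) = -4470 - 1*(-148) = -4470 + 148 = -4322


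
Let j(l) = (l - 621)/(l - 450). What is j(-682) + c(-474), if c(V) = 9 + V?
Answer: -525077/1132 ≈ -463.85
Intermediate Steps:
j(l) = (-621 + l)/(-450 + l)
j(-682) + c(-474) = (-621 - 682)/(-450 - 682) + (9 - 474) = -1303/(-1132) - 465 = -1/1132*(-1303) - 465 = 1303/1132 - 465 = -525077/1132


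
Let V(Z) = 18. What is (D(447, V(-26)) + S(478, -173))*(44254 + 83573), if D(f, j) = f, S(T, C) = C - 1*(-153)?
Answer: 54582129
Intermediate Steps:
S(T, C) = 153 + C (S(T, C) = C + 153 = 153 + C)
(D(447, V(-26)) + S(478, -173))*(44254 + 83573) = (447 + (153 - 173))*(44254 + 83573) = (447 - 20)*127827 = 427*127827 = 54582129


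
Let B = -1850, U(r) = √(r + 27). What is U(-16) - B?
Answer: 1850 + √11 ≈ 1853.3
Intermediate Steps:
U(r) = √(27 + r)
U(-16) - B = √(27 - 16) - 1*(-1850) = √11 + 1850 = 1850 + √11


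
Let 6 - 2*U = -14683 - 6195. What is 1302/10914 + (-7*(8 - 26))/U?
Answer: 1247554/9496999 ≈ 0.13136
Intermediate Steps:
U = 10442 (U = 3 - (-14683 - 6195)/2 = 3 - 1/2*(-20878) = 3 + 10439 = 10442)
1302/10914 + (-7*(8 - 26))/U = 1302/10914 - 7*(8 - 26)/10442 = 1302*(1/10914) - 7*(-18)*(1/10442) = 217/1819 + 126*(1/10442) = 217/1819 + 63/5221 = 1247554/9496999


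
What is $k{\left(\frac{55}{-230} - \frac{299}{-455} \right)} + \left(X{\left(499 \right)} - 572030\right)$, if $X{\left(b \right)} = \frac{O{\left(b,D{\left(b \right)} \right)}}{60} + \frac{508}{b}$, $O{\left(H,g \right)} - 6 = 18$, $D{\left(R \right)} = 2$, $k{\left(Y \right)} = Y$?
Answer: $- \frac{459561706637}{803390} \approx -5.7203 \cdot 10^{5}$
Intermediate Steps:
$O{\left(H,g \right)} = 24$ ($O{\left(H,g \right)} = 6 + 18 = 24$)
$X{\left(b \right)} = \frac{2}{5} + \frac{508}{b}$ ($X{\left(b \right)} = \frac{24}{60} + \frac{508}{b} = 24 \cdot \frac{1}{60} + \frac{508}{b} = \frac{2}{5} + \frac{508}{b}$)
$k{\left(\frac{55}{-230} - \frac{299}{-455} \right)} + \left(X{\left(499 \right)} - 572030\right) = \left(\frac{55}{-230} - \frac{299}{-455}\right) + \left(\left(\frac{2}{5} + \frac{508}{499}\right) - 572030\right) = \left(55 \left(- \frac{1}{230}\right) - - \frac{23}{35}\right) + \left(\left(\frac{2}{5} + 508 \cdot \frac{1}{499}\right) - 572030\right) = \left(- \frac{11}{46} + \frac{23}{35}\right) + \left(\left(\frac{2}{5} + \frac{508}{499}\right) - 572030\right) = \frac{673}{1610} + \left(\frac{3538}{2495} - 572030\right) = \frac{673}{1610} - \frac{1427211312}{2495} = - \frac{459561706637}{803390}$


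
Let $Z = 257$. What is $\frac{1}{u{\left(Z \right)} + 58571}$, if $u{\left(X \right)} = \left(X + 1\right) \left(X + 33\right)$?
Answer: $\frac{1}{133391} \approx 7.4968 \cdot 10^{-6}$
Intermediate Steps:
$u{\left(X \right)} = \left(1 + X\right) \left(33 + X\right)$
$\frac{1}{u{\left(Z \right)} + 58571} = \frac{1}{\left(33 + 257^{2} + 34 \cdot 257\right) + 58571} = \frac{1}{\left(33 + 66049 + 8738\right) + 58571} = \frac{1}{74820 + 58571} = \frac{1}{133391}$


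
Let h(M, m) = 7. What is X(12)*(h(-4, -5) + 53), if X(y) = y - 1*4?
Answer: 480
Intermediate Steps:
X(y) = -4 + y (X(y) = y - 4 = -4 + y)
X(12)*(h(-4, -5) + 53) = (-4 + 12)*(7 + 53) = 8*60 = 480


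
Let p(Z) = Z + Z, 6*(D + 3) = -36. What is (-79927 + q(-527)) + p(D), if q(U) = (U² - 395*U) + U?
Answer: 405422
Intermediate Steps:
q(U) = U² - 394*U
D = -9 (D = -3 + (⅙)*(-36) = -3 - 6 = -9)
p(Z) = 2*Z
(-79927 + q(-527)) + p(D) = (-79927 - 527*(-394 - 527)) + 2*(-9) = (-79927 - 527*(-921)) - 18 = (-79927 + 485367) - 18 = 405440 - 18 = 405422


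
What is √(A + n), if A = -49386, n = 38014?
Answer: 2*I*√2843 ≈ 106.64*I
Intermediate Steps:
√(A + n) = √(-49386 + 38014) = √(-11372) = 2*I*√2843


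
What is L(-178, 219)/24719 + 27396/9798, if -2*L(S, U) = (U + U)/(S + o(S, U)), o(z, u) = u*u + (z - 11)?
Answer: 5371789451049/1921185448438 ≈ 2.7961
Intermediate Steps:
o(z, u) = -11 + z + u² (o(z, u) = u² + (-11 + z) = -11 + z + u²)
L(S, U) = -U/(-11 + U² + 2*S) (L(S, U) = -(U + U)/(2*(S + (-11 + S + U²))) = -2*U/(2*(-11 + U² + 2*S)) = -U/(-11 + U² + 2*S))
L(-178, 219)/24719 + 27396/9798 = -1*219/(-11 + 219² + 2*(-178))/24719 + 27396/9798 = -1*219/(-11 + 47961 - 356)*(1/24719) + 27396*(1/9798) = -1*219/47594*(1/24719) + 4566/1633 = -1*219*1/47594*(1/24719) + 4566/1633 = -219/47594*1/24719 + 4566/1633 = -219/1176476086 + 4566/1633 = 5371789451049/1921185448438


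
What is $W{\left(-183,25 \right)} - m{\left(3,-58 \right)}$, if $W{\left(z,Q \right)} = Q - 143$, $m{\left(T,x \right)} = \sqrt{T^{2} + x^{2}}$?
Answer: $-118 - \sqrt{3373} \approx -176.08$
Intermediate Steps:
$W{\left(z,Q \right)} = -143 + Q$
$W{\left(-183,25 \right)} - m{\left(3,-58 \right)} = \left(-143 + 25\right) - \sqrt{3^{2} + \left(-58\right)^{2}} = -118 - \sqrt{9 + 3364} = -118 - \sqrt{3373}$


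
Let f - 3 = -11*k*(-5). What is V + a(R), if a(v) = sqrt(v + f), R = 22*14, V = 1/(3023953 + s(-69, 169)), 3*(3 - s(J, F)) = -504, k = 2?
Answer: 1/3024124 + sqrt(421) ≈ 20.518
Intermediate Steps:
s(J, F) = 171 (s(J, F) = 3 - 1/3*(-504) = 3 + 168 = 171)
V = 1/3024124 (V = 1/(3023953 + 171) = 1/3024124 ≈ 3.3067e-7)
f = 113 (f = 3 - 11*2*(-5) = 3 - 22*(-5) = 3 + 110 = 113)
R = 308
a(v) = sqrt(113 + v) (a(v) = sqrt(v + 113) = sqrt(113 + v))
V + a(R) = 1/3024124 + sqrt(113 + 308) = 1/3024124 + sqrt(421)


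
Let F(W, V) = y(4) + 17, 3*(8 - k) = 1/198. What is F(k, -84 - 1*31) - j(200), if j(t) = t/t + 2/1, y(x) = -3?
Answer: 11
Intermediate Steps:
k = 4751/594 (k = 8 - ⅓/198 = 8 - ⅓*1/198 = 8 - 1/594 = 4751/594 ≈ 7.9983)
F(W, V) = 14 (F(W, V) = -3 + 17 = 14)
j(t) = 3 (j(t) = 1 + 2*1 = 1 + 2 = 3)
F(k, -84 - 1*31) - j(200) = 14 - 1*3 = 14 - 3 = 11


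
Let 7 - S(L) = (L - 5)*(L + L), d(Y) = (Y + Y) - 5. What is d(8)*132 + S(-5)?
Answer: 1359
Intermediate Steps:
d(Y) = -5 + 2*Y (d(Y) = 2*Y - 5 = -5 + 2*Y)
S(L) = 7 - 2*L*(-5 + L) (S(L) = 7 - (L - 5)*(L + L) = 7 - (-5 + L)*2*L = 7 - 2*L*(-5 + L))
d(8)*132 + S(-5) = (-5 + 2*8)*132 + (7 - 2*(-5)² + 10*(-5)) = (-5 + 16)*132 + (7 - 2*25 - 50) = 11*132 + (7 - 50 - 50) = 1452 - 93 = 1359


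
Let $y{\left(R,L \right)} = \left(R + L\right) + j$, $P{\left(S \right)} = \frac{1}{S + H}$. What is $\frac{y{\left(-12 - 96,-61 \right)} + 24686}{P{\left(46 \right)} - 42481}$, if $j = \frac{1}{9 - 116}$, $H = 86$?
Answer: $- \frac{346277976}{600001537} \approx -0.57713$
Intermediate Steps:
$j = - \frac{1}{107}$ ($j = \frac{1}{-107} = - \frac{1}{107} \approx -0.0093458$)
$P{\left(S \right)} = \frac{1}{86 + S}$ ($P{\left(S \right)} = \frac{1}{S + 86} = \frac{1}{86 + S}$)
$y{\left(R,L \right)} = - \frac{1}{107} + L + R$ ($y{\left(R,L \right)} = \left(R + L\right) - \frac{1}{107} = \left(L + R\right) - \frac{1}{107} = - \frac{1}{107} + L + R$)
$\frac{y{\left(-12 - 96,-61 \right)} + 24686}{P{\left(46 \right)} - 42481} = \frac{\left(- \frac{1}{107} - 61 - 108\right) + 24686}{\frac{1}{86 + 46} - 42481} = \frac{\left(- \frac{1}{107} - 61 - 108\right) + 24686}{\frac{1}{132} - 42481} = \frac{- \frac{18084}{107} + 24686}{\frac{1}{132} - 42481} = \frac{2623318}{107 \left(- \frac{5607491}{132}\right)} = \frac{2623318}{107} \left(- \frac{132}{5607491}\right) = - \frac{346277976}{600001537}$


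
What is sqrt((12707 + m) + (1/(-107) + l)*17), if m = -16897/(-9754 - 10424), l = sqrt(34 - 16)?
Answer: sqrt(6581842728977650 + 26415051237324*sqrt(2))/719682 ≈ 113.05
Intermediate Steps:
l = 3*sqrt(2) (l = sqrt(18) = 3*sqrt(2) ≈ 4.2426)
m = 16897/20178 (m = -16897/(-20178) = -16897*(-1/20178) = 16897/20178 ≈ 0.83740)
sqrt((12707 + m) + (1/(-107) + l)*17) = sqrt((12707 + 16897/20178) + (1/(-107) + 3*sqrt(2))*17) = sqrt(256418743/20178 + (-1/107 + 3*sqrt(2))*17) = sqrt(256418743/20178 + (-17/107 + 51*sqrt(2))) = sqrt(27436462475/2159046 + 51*sqrt(2))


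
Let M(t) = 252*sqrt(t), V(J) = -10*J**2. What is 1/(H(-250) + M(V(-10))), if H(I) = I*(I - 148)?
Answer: -I/(-99500*I + 2520*sqrt(10)) ≈ 9.9862e-6 - 7.9979e-7*I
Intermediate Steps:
H(I) = I*(-148 + I)
1/(H(-250) + M(V(-10))) = 1/(-250*(-148 - 250) + 252*sqrt(-10*(-10)**2)) = 1/(-250*(-398) + 252*sqrt(-10*100)) = 1/(99500 + 252*sqrt(-1000)) = 1/(99500 + 252*(10*I*sqrt(10))) = 1/(99500 + 2520*I*sqrt(10))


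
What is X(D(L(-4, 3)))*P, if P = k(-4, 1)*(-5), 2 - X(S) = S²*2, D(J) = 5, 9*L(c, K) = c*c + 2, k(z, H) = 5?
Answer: 1200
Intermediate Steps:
L(c, K) = 2/9 + c²/9 (L(c, K) = (c*c + 2)/9 = (c² + 2)/9 = (2 + c²)/9 = 2/9 + c²/9)
X(S) = 2 - 2*S² (X(S) = 2 - S²*2 = 2 - 2*S²)
P = -25 (P = 5*(-5) = -25)
X(D(L(-4, 3)))*P = (2 - 2*5²)*(-25) = (2 - 2*25)*(-25) = (2 - 50)*(-25) = -48*(-25) = 1200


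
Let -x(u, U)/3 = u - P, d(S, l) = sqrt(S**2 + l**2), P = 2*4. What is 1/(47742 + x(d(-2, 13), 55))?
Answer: 15922/760529733 + sqrt(173)/760529733 ≈ 2.0953e-5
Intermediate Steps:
P = 8
x(u, U) = 24 - 3*u (x(u, U) = -3*(u - 1*8) = -3*(u - 8) = -3*(-8 + u) = 24 - 3*u)
1/(47742 + x(d(-2, 13), 55)) = 1/(47742 + (24 - 3*sqrt((-2)**2 + 13**2))) = 1/(47742 + (24 - 3*sqrt(4 + 169))) = 1/(47742 + (24 - 3*sqrt(173))) = 1/(47766 - 3*sqrt(173))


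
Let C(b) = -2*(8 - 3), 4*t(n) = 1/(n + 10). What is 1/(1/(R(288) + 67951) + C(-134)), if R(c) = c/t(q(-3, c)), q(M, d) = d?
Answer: -411247/4112469 ≈ -0.10000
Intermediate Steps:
t(n) = 1/(4*(10 + n)) (t(n) = 1/(4*(n + 10)) = 1/(4*(10 + n)))
R(c) = c*(40 + 4*c) (R(c) = c/((1/(4*(10 + c)))) = c*(40 + 4*c))
C(b) = -10 (C(b) = -2*5 = -10)
1/(1/(R(288) + 67951) + C(-134)) = 1/(1/(4*288*(10 + 288) + 67951) - 10) = 1/(1/(4*288*298 + 67951) - 10) = 1/(1/(343296 + 67951) - 10) = 1/(1/411247 - 10) = 1/(-4112469/411247) = -411247/4112469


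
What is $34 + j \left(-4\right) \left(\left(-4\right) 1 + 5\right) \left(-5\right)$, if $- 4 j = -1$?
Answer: $39$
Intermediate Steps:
$j = \frac{1}{4}$ ($j = \left(- \frac{1}{4}\right) \left(-1\right) = \frac{1}{4} \approx 0.25$)
$34 + j \left(-4\right) \left(\left(-4\right) 1 + 5\right) \left(-5\right) = 34 + \frac{1}{4} \left(-4\right) \left(\left(-4\right) 1 + 5\right) \left(-5\right) = 34 + - (-4 + 5) \left(-5\right) = 34 + \left(-1\right) 1 \left(-5\right) = 34 - -5 = 34 + 5 = 39$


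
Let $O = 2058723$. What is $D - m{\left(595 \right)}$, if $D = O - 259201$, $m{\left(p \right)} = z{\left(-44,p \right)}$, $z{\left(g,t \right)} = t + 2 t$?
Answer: $1797737$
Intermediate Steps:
$z{\left(g,t \right)} = 3 t$
$m{\left(p \right)} = 3 p$
$D = 1799522$ ($D = 2058723 - 259201 = 1799522$)
$D - m{\left(595 \right)} = 1799522 - 3 \cdot 595 = 1799522 - 1785 = 1797737$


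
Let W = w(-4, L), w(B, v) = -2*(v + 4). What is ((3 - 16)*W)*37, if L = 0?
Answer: 3848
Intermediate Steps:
w(B, v) = -8 - 2*v (w(B, v) = -2*(4 + v) = -8 - 2*v)
W = -8 (W = -8 - 2*0 = -8 + 0 = -8)
((3 - 16)*W)*37 = ((3 - 16)*(-8))*37 = -13*(-8)*37 = 104*37 = 3848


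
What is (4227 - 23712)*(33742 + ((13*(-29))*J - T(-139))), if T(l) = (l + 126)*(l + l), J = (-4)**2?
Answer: -469510560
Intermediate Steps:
J = 16
T(l) = 2*l*(126 + l) (T(l) = (126 + l)*(2*l) = 2*l*(126 + l))
(4227 - 23712)*(33742 + ((13*(-29))*J - T(-139))) = (4227 - 23712)*(33742 + ((13*(-29))*16 - 2*(-139)*(126 - 139))) = -19485*(33742 + (-377*16 - 2*(-139)*(-13))) = -19485*(33742 + (-6032 - 1*3614)) = -19485*(33742 + (-6032 - 3614)) = -19485*(33742 - 9646) = -19485*24096 = -469510560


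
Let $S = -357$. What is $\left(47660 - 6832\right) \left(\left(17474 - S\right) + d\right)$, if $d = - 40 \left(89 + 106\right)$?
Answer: $409545668$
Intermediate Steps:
$d = -7800$ ($d = \left(-40\right) 195 = -7800$)
$\left(47660 - 6832\right) \left(\left(17474 - S\right) + d\right) = \left(47660 - 6832\right) \left(\left(17474 - -357\right) - 7800\right) = \left(47660 - 6832\right) \left(\left(17474 + 357\right) - 7800\right) = 40828 \left(17831 - 7800\right) = 40828 \cdot 10031 = 409545668$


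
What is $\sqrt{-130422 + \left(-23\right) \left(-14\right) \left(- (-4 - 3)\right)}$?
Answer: $2 i \sqrt{32042} \approx 358.01 i$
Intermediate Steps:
$\sqrt{-130422 + \left(-23\right) \left(-14\right) \left(- (-4 - 3)\right)} = \sqrt{-130422 + 322 \left(\left(-1\right) \left(-7\right)\right)} = \sqrt{-130422 + 322 \cdot 7} = \sqrt{-130422 + 2254} = \sqrt{-128168} = 2 i \sqrt{32042}$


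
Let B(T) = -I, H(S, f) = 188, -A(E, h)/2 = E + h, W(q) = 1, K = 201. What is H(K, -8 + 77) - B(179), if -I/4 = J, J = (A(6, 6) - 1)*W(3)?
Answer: 288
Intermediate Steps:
A(E, h) = -2*E - 2*h (A(E, h) = -2*(E + h) = -2*E - 2*h)
J = -25 (J = ((-2*6 - 2*6) - 1)*1 = ((-12 - 12) - 1)*1 = (-24 - 1)*1 = -25*1 = -25)
I = 100 (I = -4*(-25) = 100)
B(T) = -100 (B(T) = -1*100 = -100)
H(K, -8 + 77) - B(179) = 188 - 1*(-100) = 188 + 100 = 288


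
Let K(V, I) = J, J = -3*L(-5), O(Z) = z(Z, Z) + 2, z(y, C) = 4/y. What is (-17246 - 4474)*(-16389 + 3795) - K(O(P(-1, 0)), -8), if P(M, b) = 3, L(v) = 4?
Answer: 273541692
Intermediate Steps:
O(Z) = 2 + 4/Z (O(Z) = 4/Z + 2 = 2 + 4/Z)
J = -12 (J = -3*4 = -12)
K(V, I) = -12
(-17246 - 4474)*(-16389 + 3795) - K(O(P(-1, 0)), -8) = (-17246 - 4474)*(-16389 + 3795) - 1*(-12) = -21720*(-12594) + 12 = 273541680 + 12 = 273541692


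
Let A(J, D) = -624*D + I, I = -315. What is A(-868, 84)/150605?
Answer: -7533/21515 ≈ -0.35013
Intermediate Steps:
A(J, D) = -315 - 624*D (A(J, D) = -624*D - 315 = -315 - 624*D)
A(-868, 84)/150605 = (-315 - 624*84)/150605 = (-315 - 52416)*(1/150605) = -52731*1/150605 = -7533/21515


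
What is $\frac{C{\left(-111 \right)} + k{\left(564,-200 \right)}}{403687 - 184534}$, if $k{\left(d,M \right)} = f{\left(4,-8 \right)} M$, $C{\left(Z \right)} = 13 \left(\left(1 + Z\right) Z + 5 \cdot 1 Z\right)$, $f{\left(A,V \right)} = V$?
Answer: $\frac{153115}{219153} \approx 0.69867$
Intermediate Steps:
$C{\left(Z \right)} = 65 Z + 13 Z \left(1 + Z\right)$ ($C{\left(Z \right)} = 13 \left(Z \left(1 + Z\right) + 5 Z\right) = 13 \left(5 Z + Z \left(1 + Z\right)\right) = 65 Z + 13 Z \left(1 + Z\right)$)
$k{\left(d,M \right)} = - 8 M$
$\frac{C{\left(-111 \right)} + k{\left(564,-200 \right)}}{403687 - 184534} = \frac{13 \left(-111\right) \left(6 - 111\right) - -1600}{403687 - 184534} = \frac{13 \left(-111\right) \left(-105\right) + 1600}{219153} = \left(151515 + 1600\right) \frac{1}{219153} = 153115 \cdot \frac{1}{219153} = \frac{153115}{219153}$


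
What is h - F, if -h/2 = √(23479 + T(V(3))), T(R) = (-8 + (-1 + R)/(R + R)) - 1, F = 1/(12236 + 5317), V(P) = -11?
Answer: -1/17553 - 16*√44374/11 ≈ -306.40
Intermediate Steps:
F = 1/17553 ≈ 5.6970e-5
T(R) = -9 + (-1 + R)/(2*R) (T(R) = (-8 + (-1 + R)/((2*R))) - 1 = (-8 + (-1 + R)*(1/(2*R))) - 1 = (-8 + (-1 + R)/(2*R)) - 1 = -9 + (-1 + R)/(2*R))
h = -16*√44374/11 (h = -2*√(23479 + (½)*(-1 - 17*(-11))/(-11)) = -2*√(23479 + (½)*(-1/11)*(-1 + 187)) = -2*√(23479 + (½)*(-1/11)*186) = -2*√(23479 - 93/11) = -16*√44374/11 ≈ -306.40)
h - F = -16*√44374/11 - 1*1/17553 = -16*√44374/11 - 1/17553 = -1/17553 - 16*√44374/11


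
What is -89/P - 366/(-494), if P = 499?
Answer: 69334/123253 ≈ 0.56253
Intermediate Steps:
-89/P - 366/(-494) = -89/499 - 366/(-494) = -89*1/499 - 366*(-1/494) = -89/499 + 183/247 = 69334/123253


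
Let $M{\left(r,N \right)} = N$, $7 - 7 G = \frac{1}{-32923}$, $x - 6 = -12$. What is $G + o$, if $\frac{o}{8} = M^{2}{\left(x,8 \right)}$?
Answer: $\frac{118226494}{230461} \approx 513.0$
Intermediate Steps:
$x = -6$ ($x = 6 - 12 = -6$)
$G = \frac{230462}{230461}$ ($G = 1 - \frac{1}{7 \left(-32923\right)} = 1 - - \frac{1}{230461} = 1 + \frac{1}{230461} = \frac{230462}{230461} \approx 1.0$)
$o = 512$ ($o = 8 \cdot 8^{2} = 8 \cdot 64 = 512$)
$G + o = \frac{230462}{230461} + 512 = \frac{118226494}{230461}$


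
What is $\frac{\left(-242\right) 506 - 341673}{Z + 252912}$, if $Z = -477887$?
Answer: $\frac{18565}{8999} \approx 2.063$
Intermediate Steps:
$\frac{\left(-242\right) 506 - 341673}{Z + 252912} = \frac{\left(-242\right) 506 - 341673}{-477887 + 252912} = \frac{-122452 - 341673}{-224975} = \left(-464125\right) \left(- \frac{1}{224975}\right) = \frac{18565}{8999}$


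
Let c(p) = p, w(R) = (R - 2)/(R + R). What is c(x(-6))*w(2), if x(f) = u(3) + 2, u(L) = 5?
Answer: 0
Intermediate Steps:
w(R) = (-2 + R)/(2*R) (w(R) = (-2 + R)/((2*R)) = (-2 + R)*(1/(2*R)) = (-2 + R)/(2*R))
x(f) = 7 (x(f) = 5 + 2 = 7)
c(x(-6))*w(2) = 7*((1/2)*(-2 + 2)/2) = 7*((1/2)*(1/2)*0) = 7*0 = 0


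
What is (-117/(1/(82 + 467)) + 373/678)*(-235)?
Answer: 10234156235/678 ≈ 1.5095e+7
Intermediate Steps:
(-117/(1/(82 + 467)) + 373/678)*(-235) = (-117/(1/549) + 373*(1/678))*(-235) = (-117/1/549 + 373/678)*(-235) = (-117*549 + 373/678)*(-235) = (-64233 + 373/678)*(-235) = -43549601/678*(-235) = 10234156235/678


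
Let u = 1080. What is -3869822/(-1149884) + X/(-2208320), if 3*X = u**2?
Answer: 12654266281/3967674742 ≈ 3.1893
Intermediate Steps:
X = 388800 (X = (1/3)*1080**2 = (1/3)*1166400 = 388800)
-3869822/(-1149884) + X/(-2208320) = -3869822/(-1149884) + 388800/(-2208320) = -3869822*(-1/1149884) + 388800*(-1/2208320) = 1934911/574942 - 1215/6901 = 12654266281/3967674742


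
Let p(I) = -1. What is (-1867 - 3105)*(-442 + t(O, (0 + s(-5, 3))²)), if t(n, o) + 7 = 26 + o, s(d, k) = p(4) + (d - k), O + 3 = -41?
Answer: 1700424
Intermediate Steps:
O = -44 (O = -3 - 41 = -44)
s(d, k) = -1 + d - k (s(d, k) = -1 + (d - k) = -1 + d - k)
t(n, o) = 19 + o (t(n, o) = -7 + (26 + o) = 19 + o)
(-1867 - 3105)*(-442 + t(O, (0 + s(-5, 3))²)) = (-1867 - 3105)*(-442 + (19 + (0 + (-1 - 5 - 1*3))²)) = -4972*(-442 + (19 + (0 + (-1 - 5 - 3))²)) = -4972*(-442 + (19 + (0 - 9)²)) = -4972*(-442 + (19 + (-9)²)) = -4972*(-442 + (19 + 81)) = -4972*(-442 + 100) = -4972*(-342) = 1700424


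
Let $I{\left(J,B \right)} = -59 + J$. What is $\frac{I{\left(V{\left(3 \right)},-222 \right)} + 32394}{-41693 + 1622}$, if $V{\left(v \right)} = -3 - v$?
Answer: $- \frac{32329}{40071} \approx -0.80679$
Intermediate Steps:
$\frac{I{\left(V{\left(3 \right)},-222 \right)} + 32394}{-41693 + 1622} = \frac{\left(-59 - 6\right) + 32394}{-41693 + 1622} = \frac{\left(-59 - 6\right) + 32394}{-40071} = \left(\left(-59 - 6\right) + 32394\right) \left(- \frac{1}{40071}\right) = \left(-65 + 32394\right) \left(- \frac{1}{40071}\right) = 32329 \left(- \frac{1}{40071}\right) = - \frac{32329}{40071}$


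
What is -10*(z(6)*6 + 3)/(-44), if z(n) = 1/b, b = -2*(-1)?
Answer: 15/11 ≈ 1.3636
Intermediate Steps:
b = 2
z(n) = ½ (z(n) = 1/2 = ½)
-10*(z(6)*6 + 3)/(-44) = -10*((½)*6 + 3)/(-44) = -10*(3 + 3)*(-1/44) = -10*6*(-1/44) = -60*(-1/44) = 15/11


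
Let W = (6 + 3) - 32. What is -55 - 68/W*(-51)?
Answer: -4733/23 ≈ -205.78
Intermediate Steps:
W = -23 (W = 9 - 32 = -23)
-55 - 68/W*(-51) = -55 - 68/(-23)*(-51) = -55 - 68*(-1/23)*(-51) = -55 + (68/23)*(-51) = -55 - 3468/23 = -4733/23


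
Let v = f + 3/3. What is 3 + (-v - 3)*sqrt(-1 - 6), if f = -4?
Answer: 3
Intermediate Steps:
v = -3 (v = -4 + 3/3 = -4 + 3*(1/3) = -4 + 1 = -3)
3 + (-v - 3)*sqrt(-1 - 6) = 3 + (-1*(-3) - 3)*sqrt(-1 - 6) = 3 + (3 - 3)*sqrt(-7) = 3 + 0*(I*sqrt(7)) = 3 + 0 = 3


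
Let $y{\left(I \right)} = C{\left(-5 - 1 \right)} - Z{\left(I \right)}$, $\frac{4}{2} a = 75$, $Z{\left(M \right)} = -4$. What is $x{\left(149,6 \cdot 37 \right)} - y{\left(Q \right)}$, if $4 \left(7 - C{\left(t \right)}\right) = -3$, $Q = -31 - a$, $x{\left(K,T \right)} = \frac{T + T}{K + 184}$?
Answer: $- \frac{125}{12} \approx -10.417$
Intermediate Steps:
$a = \frac{75}{2}$ ($a = \frac{1}{2} \cdot 75 = \frac{75}{2} \approx 37.5$)
$x{\left(K,T \right)} = \frac{2 T}{184 + K}$
$Q = - \frac{137}{2}$ ($Q = -31 - \frac{75}{2} = - \frac{137}{2} \approx -68.5$)
$C{\left(t \right)} = \frac{31}{4}$ ($C{\left(t \right)} = 7 - - \frac{3}{4} = 7 + \frac{3}{4} = \frac{31}{4}$)
$y{\left(I \right)} = \frac{47}{4}$ ($y{\left(I \right)} = \frac{31}{4} - -4 = \frac{31}{4} + 4 = \frac{47}{4}$)
$x{\left(149,6 \cdot 37 \right)} - y{\left(Q \right)} = \frac{2 \cdot 6 \cdot 37}{184 + 149} - \frac{47}{4} = 2 \cdot 222 \cdot \frac{1}{333} - \frac{47}{4} = \frac{4}{3} - \frac{47}{4} = - \frac{125}{12}$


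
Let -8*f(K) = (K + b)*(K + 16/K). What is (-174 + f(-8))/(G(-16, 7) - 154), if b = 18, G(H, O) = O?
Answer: 323/294 ≈ 1.0986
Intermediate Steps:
f(K) = -(18 + K)*(K + 16/K)/8 (f(K) = -(K + 18)*(K + 16/K)/8 = -(18 + K)*(K + 16/K)/8)
(-174 + f(-8))/(G(-16, 7) - 154) = (-174 + (⅛)*(-288 - 1*(-8)*(16 + (-8)² + 18*(-8)))/(-8))/(7 - 154) = (-174 + (⅛)*(-⅛)*(-288 - 1*(-8)*(16 + 64 - 144)))/(-147) = (-174 + (⅛)*(-⅛)*(-288 - 1*(-8)*(-64)))*(-1/147) = (-174 + (⅛)*(-⅛)*(-288 - 512))*(-1/147) = (-174 + (⅛)*(-⅛)*(-800))*(-1/147) = (-174 + 25/2)*(-1/147) = -323/2*(-1/147) = 323/294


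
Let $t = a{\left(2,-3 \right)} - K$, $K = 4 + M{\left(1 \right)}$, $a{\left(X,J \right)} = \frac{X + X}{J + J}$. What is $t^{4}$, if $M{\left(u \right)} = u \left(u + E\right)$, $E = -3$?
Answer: $\frac{4096}{81} \approx 50.568$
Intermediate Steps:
$M{\left(u \right)} = u \left(-3 + u\right)$ ($M{\left(u \right)} = u \left(u - 3\right) = u \left(-3 + u\right)$)
$a{\left(X,J \right)} = \frac{X}{J}$ ($a{\left(X,J \right)} = \frac{2 X}{2 J} = 2 X \frac{1}{2 J} = \frac{X}{J}$)
$K = 2$ ($K = 4 + 1 \left(-3 + 1\right) = 4 + 1 \left(-2\right) = 4 - 2 = 2$)
$t = - \frac{8}{3}$ ($t = \frac{2}{-3} - 2 = 2 \left(- \frac{1}{3}\right) - 2 = - \frac{2}{3} - 2 = - \frac{8}{3} \approx -2.6667$)
$t^{4} = \left(- \frac{8}{3}\right)^{4} = \frac{4096}{81}$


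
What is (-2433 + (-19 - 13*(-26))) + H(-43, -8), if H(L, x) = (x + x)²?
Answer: -1858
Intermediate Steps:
H(L, x) = 4*x² (H(L, x) = (2*x)² = 4*x²)
(-2433 + (-19 - 13*(-26))) + H(-43, -8) = (-2433 + (-19 - 13*(-26))) + 4*(-8)² = (-2433 + (-19 + 338)) + 4*64 = (-2433 + 319) + 256 = -2114 + 256 = -1858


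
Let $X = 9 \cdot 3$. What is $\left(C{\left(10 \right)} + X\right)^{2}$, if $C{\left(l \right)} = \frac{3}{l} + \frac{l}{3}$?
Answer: $\frac{844561}{900} \approx 938.4$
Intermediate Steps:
$X = 27$
$C{\left(l \right)} = \frac{3}{l} + \frac{l}{3}$ ($C{\left(l \right)} = \frac{3}{l} + l \frac{1}{3} = \frac{3}{l} + \frac{l}{3}$)
$\left(C{\left(10 \right)} + X\right)^{2} = \left(\left(\frac{3}{10} + \frac{1}{3} \cdot 10\right) + 27\right)^{2} = \left(\left(3 \cdot \frac{1}{10} + \frac{10}{3}\right) + 27\right)^{2} = \left(\left(\frac{3}{10} + \frac{10}{3}\right) + 27\right)^{2} = \left(\frac{109}{30} + 27\right)^{2} = \left(\frac{919}{30}\right)^{2} = \frac{844561}{900}$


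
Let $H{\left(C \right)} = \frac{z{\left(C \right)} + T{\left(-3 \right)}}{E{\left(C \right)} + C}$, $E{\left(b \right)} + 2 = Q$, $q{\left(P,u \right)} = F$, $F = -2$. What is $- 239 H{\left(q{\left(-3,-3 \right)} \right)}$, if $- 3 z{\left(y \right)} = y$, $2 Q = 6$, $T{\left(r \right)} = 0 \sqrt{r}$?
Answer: $\frac{478}{3} \approx 159.33$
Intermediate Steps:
$T{\left(r \right)} = 0$
$q{\left(P,u \right)} = -2$
$Q = 3$ ($Q = \frac{1}{2} \cdot 6 = 3$)
$E{\left(b \right)} = 1$ ($E{\left(b \right)} = -2 + 3 = 1$)
$z{\left(y \right)} = - \frac{y}{3}$
$H{\left(C \right)} = - \frac{C}{3 \left(1 + C\right)}$ ($H{\left(C \right)} = \frac{- \frac{C}{3} + 0}{1 + C} = \frac{\left(- \frac{1}{3}\right) C}{1 + C} = - \frac{C}{3 \left(1 + C\right)}$)
$- 239 H{\left(q{\left(-3,-3 \right)} \right)} = - 239 \left(\left(-1\right) \left(-2\right) \frac{1}{3 + 3 \left(-2\right)}\right) = - 239 \left(\left(-1\right) \left(-2\right) \frac{1}{3 - 6}\right) = - 239 \left(\left(-1\right) \left(-2\right) \frac{1}{-3}\right) = - 239 \left(\left(-1\right) \left(-2\right) \left(- \frac{1}{3}\right)\right) = \left(-239\right) \left(- \frac{2}{3}\right) = \frac{478}{3}$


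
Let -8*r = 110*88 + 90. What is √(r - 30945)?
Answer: I*√128665/2 ≈ 179.35*I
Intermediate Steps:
r = -4885/4 (r = -(110*88 + 90)/8 = -(9680 + 90)/8 = -⅛*9770 = -4885/4 ≈ -1221.3)
√(r - 30945) = √(-4885/4 - 30945) = √(-128665/4) = I*√128665/2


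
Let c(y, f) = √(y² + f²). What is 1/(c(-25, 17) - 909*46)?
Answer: -20907/874204841 - √914/1748409682 ≈ -2.3933e-5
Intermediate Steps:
c(y, f) = √(f² + y²)
1/(c(-25, 17) - 909*46) = 1/(√(17² + (-25)²) - 909*46) = 1/(√(289 + 625) - 41814) = 1/(√914 - 41814) = 1/(-41814 + √914)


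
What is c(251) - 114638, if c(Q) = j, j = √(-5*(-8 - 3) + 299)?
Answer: -114638 + √354 ≈ -1.1462e+5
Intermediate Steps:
j = √354 (j = √(-5*(-11) + 299) = √(55 + 299) = √354 ≈ 18.815)
c(Q) = √354
c(251) - 114638 = √354 - 114638 = -114638 + √354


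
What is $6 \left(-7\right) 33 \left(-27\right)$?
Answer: $37422$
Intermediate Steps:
$6 \left(-7\right) 33 \left(-27\right) = \left(-42\right) 33 \left(-27\right) = \left(-1386\right) \left(-27\right) = 37422$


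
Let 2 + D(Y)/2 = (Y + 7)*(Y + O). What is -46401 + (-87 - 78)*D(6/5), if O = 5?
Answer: -312591/5 ≈ -62518.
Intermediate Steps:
D(Y) = -4 + 2*(5 + Y)*(7 + Y) (D(Y) = -4 + 2*((Y + 7)*(Y + 5)) = -4 + 2*((7 + Y)*(5 + Y)) = -4 + 2*((5 + Y)*(7 + Y)) = -4 + 2*(5 + Y)*(7 + Y))
-46401 + (-87 - 78)*D(6/5) = -46401 + (-87 - 78)*(66 + 2*(6/5)**2 + 24*(6/5)) = -46401 - 165*(66 + 2*(6*(1/5))**2 + 24*(6*(1/5))) = -46401 - 165*(66 + 2*(6/5)**2 + 24*(6/5)) = -46401 - 165*(66 + 2*(36/25) + 144/5) = -46401 - 165*(66 + 72/25 + 144/5) = -46401 - 165*2442/25 = -46401 - 80586/5 = -312591/5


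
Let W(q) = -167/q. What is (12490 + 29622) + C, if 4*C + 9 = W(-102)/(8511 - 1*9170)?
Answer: 11322132535/268872 ≈ 42110.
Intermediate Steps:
C = -605129/268872 (C = -9/4 + ((-167/(-102))/(8511 - 1*9170))/4 = -9/4 + ((-167*(-1/102))/(8511 - 9170))/4 = -9/4 + ((167/102)/(-659))/4 = -9/4 + ((167/102)*(-1/659))/4 = -9/4 + (¼)*(-167/67218) = -9/4 - 167/268872 = -605129/268872 ≈ -2.2506)
(12490 + 29622) + C = (12490 + 29622) - 605129/268872 = 42112 - 605129/268872 = 11322132535/268872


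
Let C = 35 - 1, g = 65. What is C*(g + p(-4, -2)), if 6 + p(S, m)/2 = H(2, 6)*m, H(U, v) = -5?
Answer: 2482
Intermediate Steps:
p(S, m) = -12 - 10*m (p(S, m) = -12 + 2*(-5*m) = -12 - 10*m)
C = 34
C*(g + p(-4, -2)) = 34*(65 + (-12 - 10*(-2))) = 34*(65 + (-12 + 20)) = 34*(65 + 8) = 34*73 = 2482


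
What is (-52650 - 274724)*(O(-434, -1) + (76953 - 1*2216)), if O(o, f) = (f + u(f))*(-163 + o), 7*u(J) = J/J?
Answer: -172441308134/7 ≈ -2.4634e+10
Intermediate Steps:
u(J) = ⅐ (u(J) = (J/J)/7 = (⅐)*1 = ⅐)
O(o, f) = (-163 + o)*(⅐ + f) (O(o, f) = (f + ⅐)*(-163 + o) = (⅐ + f)*(-163 + o) = (-163 + o)*(⅐ + f))
(-52650 - 274724)*(O(-434, -1) + (76953 - 1*2216)) = (-52650 - 274724)*((-163/7 - 163*(-1) + (⅐)*(-434) - 1*(-434)) + (76953 - 1*2216)) = -327374*((-163/7 + 163 - 62 + 434) + (76953 - 2216)) = -327374*(3582/7 + 74737) = -327374*526741/7 = -172441308134/7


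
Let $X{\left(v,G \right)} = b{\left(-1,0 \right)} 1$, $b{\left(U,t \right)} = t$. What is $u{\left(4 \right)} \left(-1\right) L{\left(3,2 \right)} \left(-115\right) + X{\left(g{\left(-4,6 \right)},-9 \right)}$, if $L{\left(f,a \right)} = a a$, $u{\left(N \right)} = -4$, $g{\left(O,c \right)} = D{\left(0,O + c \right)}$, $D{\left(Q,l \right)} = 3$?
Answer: $-1840$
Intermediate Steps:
$g{\left(O,c \right)} = 3$
$L{\left(f,a \right)} = a^{2}$
$X{\left(v,G \right)} = 0$ ($X{\left(v,G \right)} = 0 \cdot 1 = 0$)
$u{\left(4 \right)} \left(-1\right) L{\left(3,2 \right)} \left(-115\right) + X{\left(g{\left(-4,6 \right)},-9 \right)} = \left(-4\right) \left(-1\right) 2^{2} \left(-115\right) + 0 = 4 \cdot 4 \left(-115\right) + 0 = 16 \left(-115\right) + 0 = -1840 + 0 = -1840$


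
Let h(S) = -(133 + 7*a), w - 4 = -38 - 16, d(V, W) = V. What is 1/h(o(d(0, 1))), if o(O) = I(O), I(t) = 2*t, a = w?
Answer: 1/217 ≈ 0.0046083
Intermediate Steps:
w = -50 (w = 4 + (-38 - 16) = 4 - 54 = -50)
a = -50
o(O) = 2*O
h(S) = 217 (h(S) = -7/(1/(-50 + 19)) = -7/(1/(-31)) = -7/(-1/31) = -7*(-31) = 217)
1/h(o(d(0, 1))) = 1/217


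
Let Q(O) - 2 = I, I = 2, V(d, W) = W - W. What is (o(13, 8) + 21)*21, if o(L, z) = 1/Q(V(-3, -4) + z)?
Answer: 1785/4 ≈ 446.25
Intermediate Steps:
V(d, W) = 0
Q(O) = 4 (Q(O) = 2 + 2 = 4)
o(L, z) = ¼ (o(L, z) = 1/4 = ¼)
(o(13, 8) + 21)*21 = (¼ + 21)*21 = (85/4)*21 = 1785/4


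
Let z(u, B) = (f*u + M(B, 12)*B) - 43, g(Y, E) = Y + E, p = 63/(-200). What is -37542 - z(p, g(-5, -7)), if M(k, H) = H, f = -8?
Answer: -933938/25 ≈ -37358.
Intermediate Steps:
p = -63/200 (p = 63*(-1/200) = -63/200 ≈ -0.31500)
g(Y, E) = E + Y
z(u, B) = -43 - 8*u + 12*B (z(u, B) = (-8*u + 12*B) - 43 = -43 - 8*u + 12*B)
-37542 - z(p, g(-5, -7)) = -37542 - (-43 - 8*(-63/200) + 12*(-7 - 5)) = -37542 - (-43 + 63/25 + 12*(-12)) = -37542 - (-43 + 63/25 - 144) = -37542 - 1*(-4612/25) = -37542 + 4612/25 = -933938/25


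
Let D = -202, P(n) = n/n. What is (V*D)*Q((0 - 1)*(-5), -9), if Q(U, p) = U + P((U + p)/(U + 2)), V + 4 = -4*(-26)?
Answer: -121200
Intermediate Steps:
P(n) = 1
V = 100 (V = -4 - 4*(-26) = -4 + 104 = 100)
Q(U, p) = 1 + U (Q(U, p) = U + 1 = 1 + U)
(V*D)*Q((0 - 1)*(-5), -9) = (100*(-202))*(1 + (0 - 1)*(-5)) = -20200*(1 - 1*(-5)) = -20200*(1 + 5) = -20200*6 = -121200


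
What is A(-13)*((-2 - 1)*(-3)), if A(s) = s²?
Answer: 1521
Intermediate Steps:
A(-13)*((-2 - 1)*(-3)) = (-13)²*((-2 - 1)*(-3)) = 169*(-3*(-3)) = 169*9 = 1521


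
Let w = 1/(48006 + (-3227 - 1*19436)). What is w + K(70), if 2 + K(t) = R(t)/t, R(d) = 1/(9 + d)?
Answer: -280262707/140146790 ≈ -1.9998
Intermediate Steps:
K(t) = -2 + 1/(t*(9 + t)) (K(t) = -2 + 1/((9 + t)*t) = -2 + 1/(t*(9 + t)))
w = 1/25343 (w = 1/(48006 + (-3227 - 19436)) = 1/(48006 - 22663) = 1/25343 ≈ 3.9459e-5)
w + K(70) = 1/25343 + (-2 + 1/(70*(9 + 70))) = 1/25343 + (-2 + (1/70)/79) = 1/25343 + (-2 + (1/70)*(1/79)) = 1/25343 + (-2 + 1/5530) = 1/25343 - 11059/5530 = -280262707/140146790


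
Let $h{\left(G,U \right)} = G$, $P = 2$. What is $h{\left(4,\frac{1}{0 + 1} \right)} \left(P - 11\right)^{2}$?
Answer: $324$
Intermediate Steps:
$h{\left(4,\frac{1}{0 + 1} \right)} \left(P - 11\right)^{2} = 4 \left(2 - 11\right)^{2} = 4 \left(-9\right)^{2} = 4 \cdot 81 = 324$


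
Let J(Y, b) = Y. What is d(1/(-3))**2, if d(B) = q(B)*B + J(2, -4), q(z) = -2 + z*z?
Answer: 5041/729 ≈ 6.9150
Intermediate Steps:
q(z) = -2 + z**2
d(B) = 2 + B*(-2 + B**2) (d(B) = (-2 + B**2)*B + 2 = B*(-2 + B**2) + 2 = 2 + B*(-2 + B**2))
d(1/(-3))**2 = (2 + (-2 + (1/(-3))**2)/(-3))**2 = (2 - (-2 + (-1/3)**2)/3)**2 = (2 - (-2 + 1/9)/3)**2 = (2 - 1/3*(-17/9))**2 = (2 + 17/27)**2 = (71/27)**2 = 5041/729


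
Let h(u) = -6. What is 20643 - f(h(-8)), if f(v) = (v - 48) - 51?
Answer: 20748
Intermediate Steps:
f(v) = -99 + v (f(v) = (-48 + v) - 51 = -99 + v)
20643 - f(h(-8)) = 20643 - (-99 - 6) = 20643 - 1*(-105) = 20643 + 105 = 20748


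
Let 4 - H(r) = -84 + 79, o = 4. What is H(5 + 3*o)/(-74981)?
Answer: -9/74981 ≈ -0.00012003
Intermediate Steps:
H(r) = 9 (H(r) = 4 - (-84 + 79) = 4 - 1*(-5) = 4 + 5 = 9)
H(5 + 3*o)/(-74981) = 9/(-74981) = 9*(-1/74981) = -9/74981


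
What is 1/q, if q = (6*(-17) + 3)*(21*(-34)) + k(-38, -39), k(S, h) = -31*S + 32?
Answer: 1/71896 ≈ 1.3909e-5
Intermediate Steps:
k(S, h) = 32 - 31*S
q = 71896 (q = (6*(-17) + 3)*(21*(-34)) + (32 - 31*(-38)) = (-102 + 3)*(-714) + (32 + 1178) = -99*(-714) + 1210 = 70686 + 1210 = 71896)
1/q = 1/71896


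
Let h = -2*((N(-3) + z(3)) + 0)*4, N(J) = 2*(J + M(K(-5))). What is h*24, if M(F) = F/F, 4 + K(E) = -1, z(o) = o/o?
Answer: 576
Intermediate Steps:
z(o) = 1
K(E) = -5 (K(E) = -4 - 1 = -5)
M(F) = 1
N(J) = 2 + 2*J (N(J) = 2*(J + 1) = 2*(1 + J) = 2 + 2*J)
h = 24 (h = -2*(((2 + 2*(-3)) + 1) + 0)*4 = -2*(((2 - 6) + 1) + 0)*4 = -2*((-4 + 1) + 0)*4 = -2*(-3 + 0)*4 = -2*(-3)*4 = 6*4 = 24)
h*24 = 24*24 = 576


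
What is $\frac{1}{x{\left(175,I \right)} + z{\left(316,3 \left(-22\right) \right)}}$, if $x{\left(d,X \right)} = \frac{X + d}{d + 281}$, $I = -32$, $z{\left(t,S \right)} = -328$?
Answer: $- \frac{456}{149425} \approx -0.0030517$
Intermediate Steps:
$x{\left(d,X \right)} = \frac{X + d}{281 + d}$
$\frac{1}{x{\left(175,I \right)} + z{\left(316,3 \left(-22\right) \right)}} = \frac{1}{\frac{-32 + 175}{281 + 175} - 328} = \frac{1}{\frac{1}{456} \cdot 143 - 328} = \frac{1}{\frac{143}{456} - 328} = \frac{1}{- \frac{149425}{456}} = - \frac{456}{149425}$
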